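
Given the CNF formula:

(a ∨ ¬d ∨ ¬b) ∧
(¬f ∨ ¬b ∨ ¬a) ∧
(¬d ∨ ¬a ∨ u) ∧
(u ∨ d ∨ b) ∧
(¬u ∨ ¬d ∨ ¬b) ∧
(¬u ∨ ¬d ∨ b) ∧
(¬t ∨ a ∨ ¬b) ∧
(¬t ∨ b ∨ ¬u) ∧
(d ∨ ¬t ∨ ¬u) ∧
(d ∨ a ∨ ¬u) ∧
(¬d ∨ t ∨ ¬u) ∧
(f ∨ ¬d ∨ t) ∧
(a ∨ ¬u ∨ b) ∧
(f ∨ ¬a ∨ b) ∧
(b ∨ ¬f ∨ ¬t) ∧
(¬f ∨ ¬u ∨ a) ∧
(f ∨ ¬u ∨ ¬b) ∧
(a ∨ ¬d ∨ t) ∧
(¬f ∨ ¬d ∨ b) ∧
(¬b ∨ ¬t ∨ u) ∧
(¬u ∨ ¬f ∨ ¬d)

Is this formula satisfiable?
Yes

Yes, the formula is satisfiable.

One satisfying assignment is: f=False, u=False, a=False, t=False, b=True, d=False

Verification: With this assignment, all 21 clauses evaluate to true.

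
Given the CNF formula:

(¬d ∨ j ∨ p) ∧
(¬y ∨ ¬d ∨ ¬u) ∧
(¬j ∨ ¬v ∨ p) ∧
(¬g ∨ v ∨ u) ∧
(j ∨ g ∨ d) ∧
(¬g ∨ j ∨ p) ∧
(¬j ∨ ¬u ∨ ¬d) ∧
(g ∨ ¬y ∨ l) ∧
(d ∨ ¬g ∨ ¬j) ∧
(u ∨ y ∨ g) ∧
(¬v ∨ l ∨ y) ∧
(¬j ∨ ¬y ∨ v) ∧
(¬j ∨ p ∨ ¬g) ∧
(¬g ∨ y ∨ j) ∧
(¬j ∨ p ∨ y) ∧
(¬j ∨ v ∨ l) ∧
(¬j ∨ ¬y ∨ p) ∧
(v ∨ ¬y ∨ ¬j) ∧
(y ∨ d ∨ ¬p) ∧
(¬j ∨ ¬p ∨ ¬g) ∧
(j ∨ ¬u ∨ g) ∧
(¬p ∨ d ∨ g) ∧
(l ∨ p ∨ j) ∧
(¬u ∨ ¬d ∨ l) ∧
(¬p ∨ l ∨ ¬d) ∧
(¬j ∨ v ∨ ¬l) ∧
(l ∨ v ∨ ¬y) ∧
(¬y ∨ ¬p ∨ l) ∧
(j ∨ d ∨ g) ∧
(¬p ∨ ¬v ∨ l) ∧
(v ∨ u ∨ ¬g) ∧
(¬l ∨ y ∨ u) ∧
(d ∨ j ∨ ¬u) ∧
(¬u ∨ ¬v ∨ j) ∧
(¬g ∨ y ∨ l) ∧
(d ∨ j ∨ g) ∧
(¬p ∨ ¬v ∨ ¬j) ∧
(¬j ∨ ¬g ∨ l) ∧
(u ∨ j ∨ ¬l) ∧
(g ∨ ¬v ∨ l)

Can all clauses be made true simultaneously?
No

No, the formula is not satisfiable.

No assignment of truth values to the variables can make all 40 clauses true simultaneously.

The formula is UNSAT (unsatisfiable).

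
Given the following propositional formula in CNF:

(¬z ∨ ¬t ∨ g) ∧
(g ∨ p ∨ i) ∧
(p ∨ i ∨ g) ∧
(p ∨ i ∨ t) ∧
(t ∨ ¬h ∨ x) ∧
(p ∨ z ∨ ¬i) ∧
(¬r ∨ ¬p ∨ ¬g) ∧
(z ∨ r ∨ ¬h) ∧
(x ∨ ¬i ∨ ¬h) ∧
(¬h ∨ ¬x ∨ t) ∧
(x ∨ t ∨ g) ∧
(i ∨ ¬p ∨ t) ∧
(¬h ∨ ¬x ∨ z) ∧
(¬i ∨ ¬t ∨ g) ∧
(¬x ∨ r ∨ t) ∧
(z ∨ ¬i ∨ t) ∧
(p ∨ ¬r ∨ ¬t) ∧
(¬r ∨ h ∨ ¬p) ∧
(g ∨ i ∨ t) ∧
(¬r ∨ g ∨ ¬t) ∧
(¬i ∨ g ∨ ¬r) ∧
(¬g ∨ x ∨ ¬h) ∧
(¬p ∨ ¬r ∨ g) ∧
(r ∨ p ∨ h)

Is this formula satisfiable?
Yes

Yes, the formula is satisfiable.

One satisfying assignment is: z=False, t=True, r=False, x=False, g=False, h=False, i=False, p=True

Verification: With this assignment, all 24 clauses evaluate to true.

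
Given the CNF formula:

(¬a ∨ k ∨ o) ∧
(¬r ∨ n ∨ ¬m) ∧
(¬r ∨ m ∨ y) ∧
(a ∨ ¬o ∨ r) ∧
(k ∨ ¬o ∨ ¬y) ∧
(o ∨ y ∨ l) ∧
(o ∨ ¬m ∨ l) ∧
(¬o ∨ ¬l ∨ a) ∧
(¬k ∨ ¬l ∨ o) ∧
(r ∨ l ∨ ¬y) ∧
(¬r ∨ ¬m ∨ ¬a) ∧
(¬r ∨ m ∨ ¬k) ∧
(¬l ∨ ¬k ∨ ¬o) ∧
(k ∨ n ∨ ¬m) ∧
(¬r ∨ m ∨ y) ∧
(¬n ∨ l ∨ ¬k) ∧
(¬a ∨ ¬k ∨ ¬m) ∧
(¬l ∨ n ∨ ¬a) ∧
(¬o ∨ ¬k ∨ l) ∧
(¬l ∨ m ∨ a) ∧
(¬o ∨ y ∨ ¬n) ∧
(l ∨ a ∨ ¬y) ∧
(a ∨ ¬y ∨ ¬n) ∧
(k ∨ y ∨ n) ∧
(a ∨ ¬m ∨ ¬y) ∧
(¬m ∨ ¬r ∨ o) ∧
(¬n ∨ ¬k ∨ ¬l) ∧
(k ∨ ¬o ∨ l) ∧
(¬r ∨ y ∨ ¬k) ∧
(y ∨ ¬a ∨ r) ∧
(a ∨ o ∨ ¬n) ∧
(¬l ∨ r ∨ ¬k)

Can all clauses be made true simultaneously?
No

No, the formula is not satisfiable.

No assignment of truth values to the variables can make all 32 clauses true simultaneously.

The formula is UNSAT (unsatisfiable).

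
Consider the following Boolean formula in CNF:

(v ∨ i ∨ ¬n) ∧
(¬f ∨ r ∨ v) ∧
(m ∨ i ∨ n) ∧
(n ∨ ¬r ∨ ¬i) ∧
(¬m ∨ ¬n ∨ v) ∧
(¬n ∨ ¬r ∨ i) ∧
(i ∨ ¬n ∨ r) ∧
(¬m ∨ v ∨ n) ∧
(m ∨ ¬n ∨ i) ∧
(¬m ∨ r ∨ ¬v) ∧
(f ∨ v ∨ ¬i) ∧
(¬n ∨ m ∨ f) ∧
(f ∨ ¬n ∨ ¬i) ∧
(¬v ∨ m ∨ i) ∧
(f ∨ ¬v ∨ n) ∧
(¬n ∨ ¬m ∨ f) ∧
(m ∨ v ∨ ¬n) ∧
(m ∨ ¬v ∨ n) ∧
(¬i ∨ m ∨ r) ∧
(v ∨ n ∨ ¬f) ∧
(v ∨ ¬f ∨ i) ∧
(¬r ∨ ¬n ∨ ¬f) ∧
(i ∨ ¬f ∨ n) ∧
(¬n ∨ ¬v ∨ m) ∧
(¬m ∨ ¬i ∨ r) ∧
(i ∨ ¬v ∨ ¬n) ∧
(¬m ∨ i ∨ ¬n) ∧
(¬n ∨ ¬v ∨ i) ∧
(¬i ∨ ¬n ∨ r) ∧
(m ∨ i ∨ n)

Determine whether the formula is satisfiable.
No

No, the formula is not satisfiable.

No assignment of truth values to the variables can make all 30 clauses true simultaneously.

The formula is UNSAT (unsatisfiable).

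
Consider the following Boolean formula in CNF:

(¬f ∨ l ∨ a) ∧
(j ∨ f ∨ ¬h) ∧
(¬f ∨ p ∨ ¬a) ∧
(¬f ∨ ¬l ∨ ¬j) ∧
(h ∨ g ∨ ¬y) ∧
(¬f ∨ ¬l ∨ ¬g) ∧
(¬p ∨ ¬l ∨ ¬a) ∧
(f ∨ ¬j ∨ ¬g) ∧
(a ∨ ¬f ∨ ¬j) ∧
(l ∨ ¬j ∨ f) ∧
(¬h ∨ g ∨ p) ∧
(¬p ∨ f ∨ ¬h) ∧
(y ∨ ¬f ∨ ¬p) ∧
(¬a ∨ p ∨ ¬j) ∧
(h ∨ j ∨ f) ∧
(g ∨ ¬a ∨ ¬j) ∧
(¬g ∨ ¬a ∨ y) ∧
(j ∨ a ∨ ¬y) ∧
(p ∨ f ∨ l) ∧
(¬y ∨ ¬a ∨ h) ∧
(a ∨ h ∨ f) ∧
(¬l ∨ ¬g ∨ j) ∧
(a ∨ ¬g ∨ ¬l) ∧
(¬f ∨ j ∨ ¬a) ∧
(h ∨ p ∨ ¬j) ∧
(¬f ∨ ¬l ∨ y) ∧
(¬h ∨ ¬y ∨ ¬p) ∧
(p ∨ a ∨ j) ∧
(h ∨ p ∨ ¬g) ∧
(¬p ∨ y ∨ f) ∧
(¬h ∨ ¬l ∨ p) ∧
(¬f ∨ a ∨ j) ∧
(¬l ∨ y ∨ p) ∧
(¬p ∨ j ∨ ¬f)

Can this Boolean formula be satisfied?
No

No, the formula is not satisfiable.

No assignment of truth values to the variables can make all 34 clauses true simultaneously.

The formula is UNSAT (unsatisfiable).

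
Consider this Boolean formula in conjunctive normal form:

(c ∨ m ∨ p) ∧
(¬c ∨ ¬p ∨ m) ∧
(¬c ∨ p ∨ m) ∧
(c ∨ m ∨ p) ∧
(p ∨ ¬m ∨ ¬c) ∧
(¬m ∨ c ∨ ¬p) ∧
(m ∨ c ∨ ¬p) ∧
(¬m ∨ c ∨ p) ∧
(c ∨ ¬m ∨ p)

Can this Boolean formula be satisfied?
Yes

Yes, the formula is satisfiable.

One satisfying assignment is: p=True, m=True, c=True

Verification: With this assignment, all 9 clauses evaluate to true.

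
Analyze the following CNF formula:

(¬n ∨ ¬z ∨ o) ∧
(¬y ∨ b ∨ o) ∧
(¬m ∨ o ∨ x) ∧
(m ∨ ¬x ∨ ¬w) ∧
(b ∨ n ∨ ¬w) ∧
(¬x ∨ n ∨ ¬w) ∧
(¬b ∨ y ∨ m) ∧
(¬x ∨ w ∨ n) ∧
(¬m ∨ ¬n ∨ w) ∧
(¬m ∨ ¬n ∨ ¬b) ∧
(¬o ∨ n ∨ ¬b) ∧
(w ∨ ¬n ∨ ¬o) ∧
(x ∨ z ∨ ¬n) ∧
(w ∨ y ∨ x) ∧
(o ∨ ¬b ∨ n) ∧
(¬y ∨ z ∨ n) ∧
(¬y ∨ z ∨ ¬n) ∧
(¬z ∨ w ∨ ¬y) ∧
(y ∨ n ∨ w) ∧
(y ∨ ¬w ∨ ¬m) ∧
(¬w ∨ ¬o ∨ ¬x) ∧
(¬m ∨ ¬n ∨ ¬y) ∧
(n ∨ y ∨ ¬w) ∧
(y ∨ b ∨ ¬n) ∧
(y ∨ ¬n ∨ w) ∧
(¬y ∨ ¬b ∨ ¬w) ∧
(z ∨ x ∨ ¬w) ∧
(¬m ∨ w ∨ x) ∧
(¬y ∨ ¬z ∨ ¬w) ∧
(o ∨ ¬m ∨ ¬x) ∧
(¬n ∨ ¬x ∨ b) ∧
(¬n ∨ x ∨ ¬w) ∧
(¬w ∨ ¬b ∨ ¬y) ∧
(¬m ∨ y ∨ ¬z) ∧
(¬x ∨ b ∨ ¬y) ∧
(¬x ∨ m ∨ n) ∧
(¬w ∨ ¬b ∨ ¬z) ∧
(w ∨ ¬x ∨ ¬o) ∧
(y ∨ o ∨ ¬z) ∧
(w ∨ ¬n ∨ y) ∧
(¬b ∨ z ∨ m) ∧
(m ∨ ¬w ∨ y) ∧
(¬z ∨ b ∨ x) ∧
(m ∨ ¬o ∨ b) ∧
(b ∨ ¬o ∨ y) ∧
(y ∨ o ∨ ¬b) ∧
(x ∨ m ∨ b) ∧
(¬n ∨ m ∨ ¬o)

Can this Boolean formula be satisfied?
No

No, the formula is not satisfiable.

No assignment of truth values to the variables can make all 48 clauses true simultaneously.

The formula is UNSAT (unsatisfiable).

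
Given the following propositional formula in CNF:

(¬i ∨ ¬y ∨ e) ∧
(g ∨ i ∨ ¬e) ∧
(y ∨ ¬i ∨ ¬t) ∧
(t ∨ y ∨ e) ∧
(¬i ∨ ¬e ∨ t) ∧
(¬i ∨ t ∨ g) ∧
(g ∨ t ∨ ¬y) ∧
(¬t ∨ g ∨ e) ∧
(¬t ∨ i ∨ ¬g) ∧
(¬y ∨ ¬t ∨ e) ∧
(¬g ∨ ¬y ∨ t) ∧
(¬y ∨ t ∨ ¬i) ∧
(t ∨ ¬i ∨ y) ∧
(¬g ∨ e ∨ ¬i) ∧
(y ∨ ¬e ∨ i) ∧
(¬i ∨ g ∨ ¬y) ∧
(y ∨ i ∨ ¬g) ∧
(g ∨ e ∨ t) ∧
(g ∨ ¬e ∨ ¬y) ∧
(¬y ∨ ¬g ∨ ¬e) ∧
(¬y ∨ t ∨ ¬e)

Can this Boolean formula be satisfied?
No

No, the formula is not satisfiable.

No assignment of truth values to the variables can make all 21 clauses true simultaneously.

The formula is UNSAT (unsatisfiable).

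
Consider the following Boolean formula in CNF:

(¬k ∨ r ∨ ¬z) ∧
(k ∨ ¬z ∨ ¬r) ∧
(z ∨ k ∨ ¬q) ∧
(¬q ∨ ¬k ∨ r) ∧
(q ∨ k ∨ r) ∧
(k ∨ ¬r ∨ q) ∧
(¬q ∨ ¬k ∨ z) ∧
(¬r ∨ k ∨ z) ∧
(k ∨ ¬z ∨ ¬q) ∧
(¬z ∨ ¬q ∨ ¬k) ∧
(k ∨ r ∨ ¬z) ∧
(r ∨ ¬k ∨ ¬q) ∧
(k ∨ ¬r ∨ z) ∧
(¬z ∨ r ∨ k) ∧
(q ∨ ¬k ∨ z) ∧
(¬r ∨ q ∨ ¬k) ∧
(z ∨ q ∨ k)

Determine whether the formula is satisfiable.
No

No, the formula is not satisfiable.

No assignment of truth values to the variables can make all 17 clauses true simultaneously.

The formula is UNSAT (unsatisfiable).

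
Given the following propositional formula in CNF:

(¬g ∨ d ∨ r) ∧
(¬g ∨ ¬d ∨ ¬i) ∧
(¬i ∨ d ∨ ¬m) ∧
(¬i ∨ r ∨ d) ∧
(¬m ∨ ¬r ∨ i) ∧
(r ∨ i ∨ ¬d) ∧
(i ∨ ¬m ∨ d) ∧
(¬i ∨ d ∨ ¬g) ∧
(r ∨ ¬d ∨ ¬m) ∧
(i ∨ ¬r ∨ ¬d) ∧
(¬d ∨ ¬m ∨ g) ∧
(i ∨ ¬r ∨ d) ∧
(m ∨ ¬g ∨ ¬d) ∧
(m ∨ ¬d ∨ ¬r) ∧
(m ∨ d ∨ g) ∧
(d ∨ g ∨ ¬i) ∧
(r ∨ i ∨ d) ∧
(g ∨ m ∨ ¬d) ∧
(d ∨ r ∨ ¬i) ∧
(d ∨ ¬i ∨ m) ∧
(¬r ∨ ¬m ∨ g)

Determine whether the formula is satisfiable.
No

No, the formula is not satisfiable.

No assignment of truth values to the variables can make all 21 clauses true simultaneously.

The formula is UNSAT (unsatisfiable).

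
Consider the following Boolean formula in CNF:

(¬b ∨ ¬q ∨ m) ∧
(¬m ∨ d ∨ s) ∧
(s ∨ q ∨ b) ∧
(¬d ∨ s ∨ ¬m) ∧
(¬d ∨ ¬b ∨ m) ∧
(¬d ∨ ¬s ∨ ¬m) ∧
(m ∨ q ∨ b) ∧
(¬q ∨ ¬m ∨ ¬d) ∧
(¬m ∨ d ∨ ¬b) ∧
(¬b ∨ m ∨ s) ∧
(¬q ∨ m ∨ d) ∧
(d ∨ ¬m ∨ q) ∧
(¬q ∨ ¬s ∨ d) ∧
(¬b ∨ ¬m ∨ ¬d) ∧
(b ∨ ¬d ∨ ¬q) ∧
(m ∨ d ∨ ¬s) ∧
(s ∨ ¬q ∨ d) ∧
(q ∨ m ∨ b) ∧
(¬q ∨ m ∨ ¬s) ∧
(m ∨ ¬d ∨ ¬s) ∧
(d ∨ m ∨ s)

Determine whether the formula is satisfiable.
No

No, the formula is not satisfiable.

No assignment of truth values to the variables can make all 21 clauses true simultaneously.

The formula is UNSAT (unsatisfiable).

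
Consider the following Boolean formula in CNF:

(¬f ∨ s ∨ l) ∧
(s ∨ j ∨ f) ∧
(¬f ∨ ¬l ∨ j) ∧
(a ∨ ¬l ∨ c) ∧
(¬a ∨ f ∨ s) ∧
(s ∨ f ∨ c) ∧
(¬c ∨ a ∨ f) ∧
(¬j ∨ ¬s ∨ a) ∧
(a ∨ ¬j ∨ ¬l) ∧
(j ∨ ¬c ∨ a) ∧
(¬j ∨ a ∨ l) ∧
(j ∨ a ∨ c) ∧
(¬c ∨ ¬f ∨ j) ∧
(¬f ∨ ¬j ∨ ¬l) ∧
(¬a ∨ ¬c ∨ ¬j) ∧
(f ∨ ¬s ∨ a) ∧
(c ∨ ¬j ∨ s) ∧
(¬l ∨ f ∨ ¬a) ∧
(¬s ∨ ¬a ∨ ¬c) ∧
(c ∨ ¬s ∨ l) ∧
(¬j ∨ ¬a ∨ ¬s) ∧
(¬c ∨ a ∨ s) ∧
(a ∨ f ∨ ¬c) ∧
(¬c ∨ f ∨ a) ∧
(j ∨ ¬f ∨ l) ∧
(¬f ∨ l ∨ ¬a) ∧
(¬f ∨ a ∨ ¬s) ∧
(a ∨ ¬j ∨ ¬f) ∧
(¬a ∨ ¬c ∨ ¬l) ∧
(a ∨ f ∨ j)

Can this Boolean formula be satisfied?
No

No, the formula is not satisfiable.

No assignment of truth values to the variables can make all 30 clauses true simultaneously.

The formula is UNSAT (unsatisfiable).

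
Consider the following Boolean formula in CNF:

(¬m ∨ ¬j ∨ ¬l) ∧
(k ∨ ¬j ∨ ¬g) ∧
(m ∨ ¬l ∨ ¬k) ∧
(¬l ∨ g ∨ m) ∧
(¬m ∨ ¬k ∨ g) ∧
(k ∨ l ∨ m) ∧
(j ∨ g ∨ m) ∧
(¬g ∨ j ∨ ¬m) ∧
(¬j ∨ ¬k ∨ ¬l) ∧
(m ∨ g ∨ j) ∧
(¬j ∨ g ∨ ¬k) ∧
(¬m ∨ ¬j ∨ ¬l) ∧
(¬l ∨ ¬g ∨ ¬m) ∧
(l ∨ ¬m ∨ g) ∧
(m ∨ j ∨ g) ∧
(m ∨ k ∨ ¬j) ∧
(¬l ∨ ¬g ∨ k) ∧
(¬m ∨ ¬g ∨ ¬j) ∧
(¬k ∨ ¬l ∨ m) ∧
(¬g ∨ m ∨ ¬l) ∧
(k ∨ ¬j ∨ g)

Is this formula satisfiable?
Yes

Yes, the formula is satisfiable.

One satisfying assignment is: j=False, l=False, g=True, k=True, m=False

Verification: With this assignment, all 21 clauses evaluate to true.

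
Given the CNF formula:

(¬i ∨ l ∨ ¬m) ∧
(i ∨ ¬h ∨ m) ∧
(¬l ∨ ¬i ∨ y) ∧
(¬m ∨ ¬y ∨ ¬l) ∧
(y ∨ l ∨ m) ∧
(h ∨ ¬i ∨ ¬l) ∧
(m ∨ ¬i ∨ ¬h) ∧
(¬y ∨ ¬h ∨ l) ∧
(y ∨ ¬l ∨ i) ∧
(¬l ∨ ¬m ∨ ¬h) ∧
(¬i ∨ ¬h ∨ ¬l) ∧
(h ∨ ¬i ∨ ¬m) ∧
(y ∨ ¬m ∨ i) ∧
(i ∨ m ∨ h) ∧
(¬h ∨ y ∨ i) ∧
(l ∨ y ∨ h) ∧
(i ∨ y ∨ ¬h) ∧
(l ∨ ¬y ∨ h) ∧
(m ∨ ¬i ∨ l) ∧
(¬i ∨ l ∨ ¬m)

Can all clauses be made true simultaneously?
No

No, the formula is not satisfiable.

No assignment of truth values to the variables can make all 20 clauses true simultaneously.

The formula is UNSAT (unsatisfiable).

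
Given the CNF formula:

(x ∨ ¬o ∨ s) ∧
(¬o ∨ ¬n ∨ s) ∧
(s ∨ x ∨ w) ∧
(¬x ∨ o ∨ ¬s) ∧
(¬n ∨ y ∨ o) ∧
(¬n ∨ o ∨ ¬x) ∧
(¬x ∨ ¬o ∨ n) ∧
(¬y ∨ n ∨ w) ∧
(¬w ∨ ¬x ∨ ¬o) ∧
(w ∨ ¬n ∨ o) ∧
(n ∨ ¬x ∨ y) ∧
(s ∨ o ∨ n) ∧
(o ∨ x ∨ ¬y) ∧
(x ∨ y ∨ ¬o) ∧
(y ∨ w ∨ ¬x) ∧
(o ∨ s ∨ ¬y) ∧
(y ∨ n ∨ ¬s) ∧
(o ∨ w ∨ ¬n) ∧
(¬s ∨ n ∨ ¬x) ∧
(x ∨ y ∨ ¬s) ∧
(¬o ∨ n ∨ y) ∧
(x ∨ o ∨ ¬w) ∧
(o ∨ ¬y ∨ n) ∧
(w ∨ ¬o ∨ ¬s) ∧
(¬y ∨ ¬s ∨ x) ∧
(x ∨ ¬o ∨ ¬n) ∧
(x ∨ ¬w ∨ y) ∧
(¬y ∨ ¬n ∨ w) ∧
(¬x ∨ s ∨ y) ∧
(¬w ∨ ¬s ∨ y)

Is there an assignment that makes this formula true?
No

No, the formula is not satisfiable.

No assignment of truth values to the variables can make all 30 clauses true simultaneously.

The formula is UNSAT (unsatisfiable).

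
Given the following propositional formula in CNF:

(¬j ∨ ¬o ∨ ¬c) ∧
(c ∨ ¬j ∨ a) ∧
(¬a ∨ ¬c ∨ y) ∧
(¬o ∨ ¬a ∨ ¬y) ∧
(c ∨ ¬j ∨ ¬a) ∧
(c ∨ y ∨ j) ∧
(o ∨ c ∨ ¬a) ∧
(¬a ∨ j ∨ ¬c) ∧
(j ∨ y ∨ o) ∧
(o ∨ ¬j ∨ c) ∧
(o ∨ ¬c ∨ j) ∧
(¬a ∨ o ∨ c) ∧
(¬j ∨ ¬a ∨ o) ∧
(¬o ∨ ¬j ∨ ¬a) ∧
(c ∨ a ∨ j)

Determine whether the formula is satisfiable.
Yes

Yes, the formula is satisfiable.

One satisfying assignment is: c=True, o=False, a=False, j=True, y=True

Verification: With this assignment, all 15 clauses evaluate to true.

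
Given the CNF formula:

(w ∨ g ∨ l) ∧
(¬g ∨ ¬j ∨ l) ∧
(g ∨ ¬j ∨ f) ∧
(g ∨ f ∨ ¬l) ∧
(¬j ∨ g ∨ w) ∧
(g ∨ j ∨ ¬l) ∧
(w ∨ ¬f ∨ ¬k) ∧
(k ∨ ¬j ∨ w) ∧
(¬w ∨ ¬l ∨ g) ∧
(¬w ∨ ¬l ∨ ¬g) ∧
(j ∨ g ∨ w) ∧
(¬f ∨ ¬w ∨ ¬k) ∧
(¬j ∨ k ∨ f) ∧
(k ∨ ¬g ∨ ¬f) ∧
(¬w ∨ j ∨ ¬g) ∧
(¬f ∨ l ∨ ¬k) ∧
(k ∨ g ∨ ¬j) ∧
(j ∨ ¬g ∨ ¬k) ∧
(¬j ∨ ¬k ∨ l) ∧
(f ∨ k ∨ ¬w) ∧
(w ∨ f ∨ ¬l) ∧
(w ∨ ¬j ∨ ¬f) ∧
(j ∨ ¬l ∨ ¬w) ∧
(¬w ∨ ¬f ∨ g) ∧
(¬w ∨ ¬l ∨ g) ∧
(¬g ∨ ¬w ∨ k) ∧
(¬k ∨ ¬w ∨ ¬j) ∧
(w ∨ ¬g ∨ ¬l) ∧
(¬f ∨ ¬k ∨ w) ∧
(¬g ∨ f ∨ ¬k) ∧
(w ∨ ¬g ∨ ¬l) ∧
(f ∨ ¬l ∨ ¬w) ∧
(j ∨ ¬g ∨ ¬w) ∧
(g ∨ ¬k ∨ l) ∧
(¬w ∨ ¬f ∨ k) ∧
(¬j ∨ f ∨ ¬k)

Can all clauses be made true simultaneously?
Yes

Yes, the formula is satisfiable.

One satisfying assignment is: w=False, g=True, j=False, k=False, l=False, f=False

Verification: With this assignment, all 36 clauses evaluate to true.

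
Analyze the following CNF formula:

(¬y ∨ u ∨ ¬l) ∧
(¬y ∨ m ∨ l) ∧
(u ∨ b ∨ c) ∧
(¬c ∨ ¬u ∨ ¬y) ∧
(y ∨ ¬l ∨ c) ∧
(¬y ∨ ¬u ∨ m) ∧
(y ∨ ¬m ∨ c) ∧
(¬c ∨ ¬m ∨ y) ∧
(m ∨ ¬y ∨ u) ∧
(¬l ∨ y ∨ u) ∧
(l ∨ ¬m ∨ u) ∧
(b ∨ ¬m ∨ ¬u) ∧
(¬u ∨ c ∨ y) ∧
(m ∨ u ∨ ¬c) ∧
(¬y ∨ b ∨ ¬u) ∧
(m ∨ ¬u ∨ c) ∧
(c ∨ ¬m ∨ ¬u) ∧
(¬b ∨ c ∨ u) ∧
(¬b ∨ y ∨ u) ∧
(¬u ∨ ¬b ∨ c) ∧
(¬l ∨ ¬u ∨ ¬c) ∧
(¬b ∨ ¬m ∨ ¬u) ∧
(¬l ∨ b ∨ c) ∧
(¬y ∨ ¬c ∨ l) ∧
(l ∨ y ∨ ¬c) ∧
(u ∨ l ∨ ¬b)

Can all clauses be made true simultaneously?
No

No, the formula is not satisfiable.

No assignment of truth values to the variables can make all 26 clauses true simultaneously.

The formula is UNSAT (unsatisfiable).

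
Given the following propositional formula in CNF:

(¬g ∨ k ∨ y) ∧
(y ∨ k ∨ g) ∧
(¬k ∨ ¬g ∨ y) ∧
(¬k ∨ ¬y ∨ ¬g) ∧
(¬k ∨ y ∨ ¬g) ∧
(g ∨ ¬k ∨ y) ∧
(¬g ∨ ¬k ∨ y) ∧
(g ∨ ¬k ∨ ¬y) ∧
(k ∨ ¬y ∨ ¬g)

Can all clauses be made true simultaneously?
Yes

Yes, the formula is satisfiable.

One satisfying assignment is: k=False, g=False, y=True

Verification: With this assignment, all 9 clauses evaluate to true.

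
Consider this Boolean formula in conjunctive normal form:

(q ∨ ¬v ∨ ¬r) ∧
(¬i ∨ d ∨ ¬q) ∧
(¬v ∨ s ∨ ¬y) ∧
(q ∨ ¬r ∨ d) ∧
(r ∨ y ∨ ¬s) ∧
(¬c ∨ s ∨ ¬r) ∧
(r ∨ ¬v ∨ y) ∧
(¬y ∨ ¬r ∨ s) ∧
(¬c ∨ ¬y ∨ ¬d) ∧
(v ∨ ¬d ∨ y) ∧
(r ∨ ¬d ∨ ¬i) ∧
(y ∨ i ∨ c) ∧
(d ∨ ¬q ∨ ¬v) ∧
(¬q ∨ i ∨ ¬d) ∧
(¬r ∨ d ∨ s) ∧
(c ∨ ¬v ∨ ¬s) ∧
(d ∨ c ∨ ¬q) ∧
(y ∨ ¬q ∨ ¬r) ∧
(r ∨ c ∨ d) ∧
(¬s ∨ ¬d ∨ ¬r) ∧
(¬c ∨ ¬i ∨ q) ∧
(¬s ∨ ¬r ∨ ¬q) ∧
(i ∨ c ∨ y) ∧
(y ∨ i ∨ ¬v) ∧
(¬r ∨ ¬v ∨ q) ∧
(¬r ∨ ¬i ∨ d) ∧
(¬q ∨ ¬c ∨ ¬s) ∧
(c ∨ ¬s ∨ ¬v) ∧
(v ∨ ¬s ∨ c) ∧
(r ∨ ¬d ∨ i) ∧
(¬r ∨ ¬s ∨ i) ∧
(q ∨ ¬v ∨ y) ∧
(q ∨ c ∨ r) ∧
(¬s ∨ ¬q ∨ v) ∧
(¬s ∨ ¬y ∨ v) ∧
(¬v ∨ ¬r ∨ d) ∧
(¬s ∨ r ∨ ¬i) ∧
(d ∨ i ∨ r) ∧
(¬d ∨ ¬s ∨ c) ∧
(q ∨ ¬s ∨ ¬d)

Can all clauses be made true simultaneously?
No

No, the formula is not satisfiable.

No assignment of truth values to the variables can make all 40 clauses true simultaneously.

The formula is UNSAT (unsatisfiable).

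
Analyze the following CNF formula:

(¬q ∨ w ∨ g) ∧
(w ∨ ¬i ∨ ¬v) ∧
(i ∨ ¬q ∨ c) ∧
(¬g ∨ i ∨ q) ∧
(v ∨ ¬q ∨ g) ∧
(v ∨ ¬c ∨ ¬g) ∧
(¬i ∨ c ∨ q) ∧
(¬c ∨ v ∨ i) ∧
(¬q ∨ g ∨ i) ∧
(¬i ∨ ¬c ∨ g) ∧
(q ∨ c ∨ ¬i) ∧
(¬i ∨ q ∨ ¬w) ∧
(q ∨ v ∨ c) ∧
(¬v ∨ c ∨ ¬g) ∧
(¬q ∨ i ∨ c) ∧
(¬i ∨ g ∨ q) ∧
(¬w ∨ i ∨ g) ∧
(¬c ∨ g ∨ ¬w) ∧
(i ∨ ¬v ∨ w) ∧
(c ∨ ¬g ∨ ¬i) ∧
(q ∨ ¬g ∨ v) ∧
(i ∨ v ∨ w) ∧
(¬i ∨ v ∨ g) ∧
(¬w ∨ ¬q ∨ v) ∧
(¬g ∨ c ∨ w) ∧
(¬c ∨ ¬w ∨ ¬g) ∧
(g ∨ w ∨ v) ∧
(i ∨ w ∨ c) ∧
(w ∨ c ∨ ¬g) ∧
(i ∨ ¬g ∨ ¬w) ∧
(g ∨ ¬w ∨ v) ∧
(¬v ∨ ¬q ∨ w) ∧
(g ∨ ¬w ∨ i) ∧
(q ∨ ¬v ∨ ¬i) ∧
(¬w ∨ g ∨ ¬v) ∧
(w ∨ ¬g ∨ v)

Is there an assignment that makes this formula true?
No

No, the formula is not satisfiable.

No assignment of truth values to the variables can make all 36 clauses true simultaneously.

The formula is UNSAT (unsatisfiable).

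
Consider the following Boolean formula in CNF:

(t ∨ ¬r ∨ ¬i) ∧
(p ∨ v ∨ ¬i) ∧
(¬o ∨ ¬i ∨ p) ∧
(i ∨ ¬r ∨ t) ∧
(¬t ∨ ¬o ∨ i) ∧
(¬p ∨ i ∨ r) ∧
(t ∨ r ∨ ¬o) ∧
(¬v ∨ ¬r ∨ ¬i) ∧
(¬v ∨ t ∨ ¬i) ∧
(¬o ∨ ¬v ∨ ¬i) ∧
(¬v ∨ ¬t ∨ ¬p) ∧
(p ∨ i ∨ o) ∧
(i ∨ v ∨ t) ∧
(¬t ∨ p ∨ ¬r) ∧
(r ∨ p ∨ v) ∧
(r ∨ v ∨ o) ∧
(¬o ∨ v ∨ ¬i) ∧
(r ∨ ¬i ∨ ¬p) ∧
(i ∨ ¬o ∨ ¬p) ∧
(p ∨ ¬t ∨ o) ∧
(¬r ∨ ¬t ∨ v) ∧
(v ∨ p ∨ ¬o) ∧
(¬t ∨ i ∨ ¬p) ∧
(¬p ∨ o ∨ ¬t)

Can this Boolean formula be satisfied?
No

No, the formula is not satisfiable.

No assignment of truth values to the variables can make all 24 clauses true simultaneously.

The formula is UNSAT (unsatisfiable).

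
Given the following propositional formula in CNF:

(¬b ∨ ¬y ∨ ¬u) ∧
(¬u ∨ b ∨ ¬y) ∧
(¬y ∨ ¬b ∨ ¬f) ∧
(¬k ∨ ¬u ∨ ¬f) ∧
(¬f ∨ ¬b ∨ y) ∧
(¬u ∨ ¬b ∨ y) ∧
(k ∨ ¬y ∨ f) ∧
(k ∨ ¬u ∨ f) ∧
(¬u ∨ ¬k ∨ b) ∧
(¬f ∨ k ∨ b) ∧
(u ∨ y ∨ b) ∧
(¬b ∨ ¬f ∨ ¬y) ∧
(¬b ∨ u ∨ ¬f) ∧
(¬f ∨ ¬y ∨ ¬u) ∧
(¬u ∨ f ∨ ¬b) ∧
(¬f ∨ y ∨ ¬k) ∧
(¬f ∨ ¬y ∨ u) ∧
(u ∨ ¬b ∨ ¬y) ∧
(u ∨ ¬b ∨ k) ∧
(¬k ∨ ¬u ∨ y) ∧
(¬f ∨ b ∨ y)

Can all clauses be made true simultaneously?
Yes

Yes, the formula is satisfiable.

One satisfying assignment is: y=False, u=False, f=False, b=True, k=True

Verification: With this assignment, all 21 clauses evaluate to true.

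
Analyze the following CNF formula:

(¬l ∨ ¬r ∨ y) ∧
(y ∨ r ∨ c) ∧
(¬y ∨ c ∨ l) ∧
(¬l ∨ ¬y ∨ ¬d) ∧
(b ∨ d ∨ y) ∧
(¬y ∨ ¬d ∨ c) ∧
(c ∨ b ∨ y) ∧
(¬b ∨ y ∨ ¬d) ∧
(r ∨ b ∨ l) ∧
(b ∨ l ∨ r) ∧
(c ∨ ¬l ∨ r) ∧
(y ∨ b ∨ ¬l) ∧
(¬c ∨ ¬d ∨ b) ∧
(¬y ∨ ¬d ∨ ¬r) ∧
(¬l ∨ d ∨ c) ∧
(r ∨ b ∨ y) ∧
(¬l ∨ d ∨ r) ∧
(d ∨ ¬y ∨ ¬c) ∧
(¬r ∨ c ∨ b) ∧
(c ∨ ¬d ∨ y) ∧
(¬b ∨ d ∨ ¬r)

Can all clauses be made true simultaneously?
Yes

Yes, the formula is satisfiable.

One satisfying assignment is: r=False, y=False, c=True, d=False, l=False, b=True

Verification: With this assignment, all 21 clauses evaluate to true.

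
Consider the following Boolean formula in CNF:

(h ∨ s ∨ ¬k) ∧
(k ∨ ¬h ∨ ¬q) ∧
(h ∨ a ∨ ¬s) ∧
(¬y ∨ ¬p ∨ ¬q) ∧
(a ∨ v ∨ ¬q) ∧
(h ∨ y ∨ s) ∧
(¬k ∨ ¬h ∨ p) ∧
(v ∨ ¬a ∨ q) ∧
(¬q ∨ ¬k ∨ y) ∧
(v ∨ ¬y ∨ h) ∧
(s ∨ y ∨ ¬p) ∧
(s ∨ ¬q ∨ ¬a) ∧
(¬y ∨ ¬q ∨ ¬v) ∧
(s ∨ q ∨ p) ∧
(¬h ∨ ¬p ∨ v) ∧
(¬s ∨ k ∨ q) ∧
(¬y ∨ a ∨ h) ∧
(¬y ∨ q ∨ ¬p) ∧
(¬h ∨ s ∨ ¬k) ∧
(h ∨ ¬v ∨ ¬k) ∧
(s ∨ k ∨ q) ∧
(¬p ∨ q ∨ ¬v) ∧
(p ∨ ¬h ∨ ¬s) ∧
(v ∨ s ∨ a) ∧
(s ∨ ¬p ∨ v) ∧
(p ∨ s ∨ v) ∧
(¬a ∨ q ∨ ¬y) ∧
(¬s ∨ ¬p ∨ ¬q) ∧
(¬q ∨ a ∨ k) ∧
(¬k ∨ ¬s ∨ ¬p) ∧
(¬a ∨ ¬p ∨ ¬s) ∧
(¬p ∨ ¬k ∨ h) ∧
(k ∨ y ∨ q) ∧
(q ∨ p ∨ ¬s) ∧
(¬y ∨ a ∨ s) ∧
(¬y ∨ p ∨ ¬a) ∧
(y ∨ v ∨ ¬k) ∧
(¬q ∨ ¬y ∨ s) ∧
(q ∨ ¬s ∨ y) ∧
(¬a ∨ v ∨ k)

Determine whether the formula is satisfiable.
Yes

Yes, the formula is satisfiable.

One satisfying assignment is: y=False, s=True, v=True, a=True, k=False, p=False, h=False, q=True

Verification: With this assignment, all 40 clauses evaluate to true.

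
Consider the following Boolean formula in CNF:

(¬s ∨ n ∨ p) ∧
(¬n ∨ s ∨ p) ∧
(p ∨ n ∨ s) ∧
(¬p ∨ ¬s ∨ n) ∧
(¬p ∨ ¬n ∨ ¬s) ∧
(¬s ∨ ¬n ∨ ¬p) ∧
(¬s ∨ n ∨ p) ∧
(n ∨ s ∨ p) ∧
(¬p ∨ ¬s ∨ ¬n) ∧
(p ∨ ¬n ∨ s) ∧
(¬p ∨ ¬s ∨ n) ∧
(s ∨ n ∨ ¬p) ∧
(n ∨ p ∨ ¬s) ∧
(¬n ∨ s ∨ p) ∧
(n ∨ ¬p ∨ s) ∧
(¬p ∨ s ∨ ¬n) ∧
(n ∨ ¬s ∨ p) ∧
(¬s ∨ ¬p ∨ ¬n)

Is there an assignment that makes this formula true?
Yes

Yes, the formula is satisfiable.

One satisfying assignment is: n=True, s=True, p=False

Verification: With this assignment, all 18 clauses evaluate to true.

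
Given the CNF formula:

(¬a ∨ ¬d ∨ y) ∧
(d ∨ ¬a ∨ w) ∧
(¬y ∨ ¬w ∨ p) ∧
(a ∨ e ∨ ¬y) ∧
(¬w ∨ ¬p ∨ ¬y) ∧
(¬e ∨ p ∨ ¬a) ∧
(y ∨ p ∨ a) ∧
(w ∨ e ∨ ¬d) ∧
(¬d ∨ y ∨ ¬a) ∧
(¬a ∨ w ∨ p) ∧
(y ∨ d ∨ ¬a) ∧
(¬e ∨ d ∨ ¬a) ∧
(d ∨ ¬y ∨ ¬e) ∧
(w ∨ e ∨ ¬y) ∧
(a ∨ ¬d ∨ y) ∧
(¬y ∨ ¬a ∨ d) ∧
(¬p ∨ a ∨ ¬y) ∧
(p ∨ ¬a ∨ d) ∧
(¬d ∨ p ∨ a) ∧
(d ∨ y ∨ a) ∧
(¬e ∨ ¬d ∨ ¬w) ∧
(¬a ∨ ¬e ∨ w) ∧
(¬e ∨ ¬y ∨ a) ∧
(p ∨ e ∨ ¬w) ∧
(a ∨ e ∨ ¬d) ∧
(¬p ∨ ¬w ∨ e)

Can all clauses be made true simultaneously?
No

No, the formula is not satisfiable.

No assignment of truth values to the variables can make all 26 clauses true simultaneously.

The formula is UNSAT (unsatisfiable).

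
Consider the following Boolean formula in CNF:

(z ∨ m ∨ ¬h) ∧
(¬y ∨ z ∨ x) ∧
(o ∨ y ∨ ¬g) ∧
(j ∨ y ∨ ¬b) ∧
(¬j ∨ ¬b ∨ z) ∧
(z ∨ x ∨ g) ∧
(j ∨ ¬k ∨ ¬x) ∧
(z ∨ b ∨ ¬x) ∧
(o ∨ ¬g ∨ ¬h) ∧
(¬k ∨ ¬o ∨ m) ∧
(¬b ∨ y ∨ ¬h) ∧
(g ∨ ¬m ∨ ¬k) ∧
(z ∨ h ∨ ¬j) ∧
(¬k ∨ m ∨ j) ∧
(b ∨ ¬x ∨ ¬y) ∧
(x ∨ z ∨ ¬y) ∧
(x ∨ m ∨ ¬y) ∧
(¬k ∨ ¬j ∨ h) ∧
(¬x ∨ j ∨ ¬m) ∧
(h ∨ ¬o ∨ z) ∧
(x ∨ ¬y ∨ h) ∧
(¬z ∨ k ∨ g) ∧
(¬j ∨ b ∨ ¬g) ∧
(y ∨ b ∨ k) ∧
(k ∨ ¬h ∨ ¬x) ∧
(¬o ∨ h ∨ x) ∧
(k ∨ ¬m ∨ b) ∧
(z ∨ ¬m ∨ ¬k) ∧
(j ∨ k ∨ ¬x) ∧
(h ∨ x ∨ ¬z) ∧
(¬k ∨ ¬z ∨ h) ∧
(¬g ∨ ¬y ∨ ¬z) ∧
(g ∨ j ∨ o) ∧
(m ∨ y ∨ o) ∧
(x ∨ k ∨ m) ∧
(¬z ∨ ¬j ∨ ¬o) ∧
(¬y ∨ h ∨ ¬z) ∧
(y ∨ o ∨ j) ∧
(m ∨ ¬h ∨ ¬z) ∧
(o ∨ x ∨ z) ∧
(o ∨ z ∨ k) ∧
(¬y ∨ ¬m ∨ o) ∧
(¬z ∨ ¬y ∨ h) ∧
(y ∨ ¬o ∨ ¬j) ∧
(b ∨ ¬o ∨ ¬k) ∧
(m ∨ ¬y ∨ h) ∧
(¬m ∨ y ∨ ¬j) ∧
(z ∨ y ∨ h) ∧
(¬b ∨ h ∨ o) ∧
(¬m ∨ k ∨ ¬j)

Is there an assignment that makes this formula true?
No

No, the formula is not satisfiable.

No assignment of truth values to the variables can make all 50 clauses true simultaneously.

The formula is UNSAT (unsatisfiable).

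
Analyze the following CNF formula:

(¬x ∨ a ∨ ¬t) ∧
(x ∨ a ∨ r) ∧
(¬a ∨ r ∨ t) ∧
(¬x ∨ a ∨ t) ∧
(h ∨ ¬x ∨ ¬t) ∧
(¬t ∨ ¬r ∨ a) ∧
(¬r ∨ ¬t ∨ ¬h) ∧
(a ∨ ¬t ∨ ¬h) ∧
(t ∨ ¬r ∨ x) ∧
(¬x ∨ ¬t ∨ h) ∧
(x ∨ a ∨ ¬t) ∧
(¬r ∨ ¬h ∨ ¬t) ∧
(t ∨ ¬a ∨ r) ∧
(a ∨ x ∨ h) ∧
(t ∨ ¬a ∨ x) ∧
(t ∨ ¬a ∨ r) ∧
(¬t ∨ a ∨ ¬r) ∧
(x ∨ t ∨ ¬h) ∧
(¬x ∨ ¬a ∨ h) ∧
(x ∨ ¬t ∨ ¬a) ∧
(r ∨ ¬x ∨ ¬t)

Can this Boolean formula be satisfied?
Yes

Yes, the formula is satisfiable.

One satisfying assignment is: t=False, a=True, x=True, r=True, h=True

Verification: With this assignment, all 21 clauses evaluate to true.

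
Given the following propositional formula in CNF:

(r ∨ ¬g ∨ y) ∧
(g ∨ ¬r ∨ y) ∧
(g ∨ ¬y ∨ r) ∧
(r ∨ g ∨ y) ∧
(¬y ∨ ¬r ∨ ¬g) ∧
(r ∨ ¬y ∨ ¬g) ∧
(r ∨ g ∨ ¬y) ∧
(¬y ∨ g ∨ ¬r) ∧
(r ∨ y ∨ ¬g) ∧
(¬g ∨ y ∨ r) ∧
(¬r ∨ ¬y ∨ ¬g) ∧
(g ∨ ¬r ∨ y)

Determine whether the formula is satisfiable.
Yes

Yes, the formula is satisfiable.

One satisfying assignment is: g=True, r=True, y=False

Verification: With this assignment, all 12 clauses evaluate to true.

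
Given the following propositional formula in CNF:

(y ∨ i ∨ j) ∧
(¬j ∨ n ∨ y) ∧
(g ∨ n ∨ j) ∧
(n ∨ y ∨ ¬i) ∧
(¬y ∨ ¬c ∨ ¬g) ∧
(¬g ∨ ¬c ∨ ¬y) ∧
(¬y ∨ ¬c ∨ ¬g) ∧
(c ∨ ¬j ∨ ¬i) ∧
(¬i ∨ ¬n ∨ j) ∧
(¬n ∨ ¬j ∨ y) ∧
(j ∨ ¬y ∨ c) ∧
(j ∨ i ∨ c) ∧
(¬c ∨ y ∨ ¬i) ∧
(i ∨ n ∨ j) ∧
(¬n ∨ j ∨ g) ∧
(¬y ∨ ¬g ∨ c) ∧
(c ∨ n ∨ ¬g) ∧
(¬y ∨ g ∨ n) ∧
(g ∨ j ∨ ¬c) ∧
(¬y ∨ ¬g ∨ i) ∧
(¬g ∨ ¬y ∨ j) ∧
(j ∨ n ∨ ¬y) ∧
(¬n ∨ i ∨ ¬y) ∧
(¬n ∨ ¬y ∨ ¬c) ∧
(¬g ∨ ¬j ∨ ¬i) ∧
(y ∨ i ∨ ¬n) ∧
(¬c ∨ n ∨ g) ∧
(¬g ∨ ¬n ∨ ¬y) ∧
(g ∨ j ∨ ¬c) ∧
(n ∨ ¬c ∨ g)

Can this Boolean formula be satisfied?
No

No, the formula is not satisfiable.

No assignment of truth values to the variables can make all 30 clauses true simultaneously.

The formula is UNSAT (unsatisfiable).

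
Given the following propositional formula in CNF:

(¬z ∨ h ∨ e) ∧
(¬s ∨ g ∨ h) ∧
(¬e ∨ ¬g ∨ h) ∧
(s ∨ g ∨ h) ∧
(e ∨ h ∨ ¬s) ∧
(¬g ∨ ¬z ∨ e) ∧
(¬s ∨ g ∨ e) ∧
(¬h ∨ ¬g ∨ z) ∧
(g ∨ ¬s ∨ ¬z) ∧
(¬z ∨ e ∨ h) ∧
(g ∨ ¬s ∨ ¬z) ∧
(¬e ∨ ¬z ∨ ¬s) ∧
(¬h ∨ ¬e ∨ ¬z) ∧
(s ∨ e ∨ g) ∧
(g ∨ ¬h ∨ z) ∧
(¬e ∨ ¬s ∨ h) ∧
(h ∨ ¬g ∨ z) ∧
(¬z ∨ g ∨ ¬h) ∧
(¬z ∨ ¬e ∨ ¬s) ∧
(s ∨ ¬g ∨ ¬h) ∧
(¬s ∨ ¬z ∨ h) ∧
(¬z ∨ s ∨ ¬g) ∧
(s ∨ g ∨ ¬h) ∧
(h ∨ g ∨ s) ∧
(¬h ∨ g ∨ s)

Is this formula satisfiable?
No

No, the formula is not satisfiable.

No assignment of truth values to the variables can make all 25 clauses true simultaneously.

The formula is UNSAT (unsatisfiable).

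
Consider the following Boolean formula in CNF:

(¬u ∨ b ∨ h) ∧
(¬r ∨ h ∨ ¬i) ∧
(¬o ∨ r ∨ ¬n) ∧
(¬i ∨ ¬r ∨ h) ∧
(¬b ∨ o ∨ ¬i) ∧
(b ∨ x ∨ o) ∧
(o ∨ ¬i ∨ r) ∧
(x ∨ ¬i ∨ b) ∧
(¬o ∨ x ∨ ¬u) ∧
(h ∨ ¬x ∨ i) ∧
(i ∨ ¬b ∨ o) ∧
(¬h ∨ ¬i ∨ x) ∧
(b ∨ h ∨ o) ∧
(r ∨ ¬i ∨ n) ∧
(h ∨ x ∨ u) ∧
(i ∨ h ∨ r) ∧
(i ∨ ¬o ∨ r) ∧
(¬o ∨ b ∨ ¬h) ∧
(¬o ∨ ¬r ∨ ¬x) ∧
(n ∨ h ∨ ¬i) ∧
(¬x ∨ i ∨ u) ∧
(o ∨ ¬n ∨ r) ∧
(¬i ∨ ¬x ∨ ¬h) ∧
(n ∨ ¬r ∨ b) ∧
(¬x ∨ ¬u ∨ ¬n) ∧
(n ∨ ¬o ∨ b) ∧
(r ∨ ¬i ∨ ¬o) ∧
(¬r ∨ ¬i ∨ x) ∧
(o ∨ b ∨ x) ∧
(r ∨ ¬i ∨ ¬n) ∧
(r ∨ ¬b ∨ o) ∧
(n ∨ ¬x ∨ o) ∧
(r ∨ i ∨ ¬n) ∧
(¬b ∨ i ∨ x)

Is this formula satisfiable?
No

No, the formula is not satisfiable.

No assignment of truth values to the variables can make all 34 clauses true simultaneously.

The formula is UNSAT (unsatisfiable).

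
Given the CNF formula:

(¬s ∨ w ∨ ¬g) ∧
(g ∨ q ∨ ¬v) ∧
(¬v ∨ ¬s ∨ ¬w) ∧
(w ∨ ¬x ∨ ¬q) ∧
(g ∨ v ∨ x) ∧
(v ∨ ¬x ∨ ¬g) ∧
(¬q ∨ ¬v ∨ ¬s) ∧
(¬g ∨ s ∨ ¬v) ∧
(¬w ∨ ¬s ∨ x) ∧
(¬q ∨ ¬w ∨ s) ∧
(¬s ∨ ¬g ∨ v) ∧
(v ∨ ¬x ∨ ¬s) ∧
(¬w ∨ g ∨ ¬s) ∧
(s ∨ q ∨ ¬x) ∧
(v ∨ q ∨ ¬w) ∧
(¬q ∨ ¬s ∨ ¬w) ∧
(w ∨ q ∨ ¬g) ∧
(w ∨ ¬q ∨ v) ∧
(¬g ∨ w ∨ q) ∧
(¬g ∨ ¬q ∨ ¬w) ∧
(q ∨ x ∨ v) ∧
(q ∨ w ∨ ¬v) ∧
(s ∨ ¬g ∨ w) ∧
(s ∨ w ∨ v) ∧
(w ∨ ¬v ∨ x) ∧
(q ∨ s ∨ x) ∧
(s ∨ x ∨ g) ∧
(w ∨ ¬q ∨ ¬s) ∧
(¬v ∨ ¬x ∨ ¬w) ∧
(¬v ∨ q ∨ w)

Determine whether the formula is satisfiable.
No

No, the formula is not satisfiable.

No assignment of truth values to the variables can make all 30 clauses true simultaneously.

The formula is UNSAT (unsatisfiable).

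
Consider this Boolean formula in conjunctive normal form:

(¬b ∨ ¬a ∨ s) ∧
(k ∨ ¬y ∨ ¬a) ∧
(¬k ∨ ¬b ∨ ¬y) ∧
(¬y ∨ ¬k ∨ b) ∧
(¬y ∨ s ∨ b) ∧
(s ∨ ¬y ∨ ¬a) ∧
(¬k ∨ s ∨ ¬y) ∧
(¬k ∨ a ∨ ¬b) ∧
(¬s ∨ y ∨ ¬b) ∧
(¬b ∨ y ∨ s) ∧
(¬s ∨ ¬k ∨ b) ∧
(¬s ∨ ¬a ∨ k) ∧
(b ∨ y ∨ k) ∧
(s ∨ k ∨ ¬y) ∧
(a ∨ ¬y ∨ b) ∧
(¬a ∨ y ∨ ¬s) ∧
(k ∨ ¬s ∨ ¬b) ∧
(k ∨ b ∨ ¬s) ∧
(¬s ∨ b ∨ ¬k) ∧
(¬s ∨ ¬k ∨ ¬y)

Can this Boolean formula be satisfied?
Yes

Yes, the formula is satisfiable.

One satisfying assignment is: s=False, k=True, b=False, a=False, y=False

Verification: With this assignment, all 20 clauses evaluate to true.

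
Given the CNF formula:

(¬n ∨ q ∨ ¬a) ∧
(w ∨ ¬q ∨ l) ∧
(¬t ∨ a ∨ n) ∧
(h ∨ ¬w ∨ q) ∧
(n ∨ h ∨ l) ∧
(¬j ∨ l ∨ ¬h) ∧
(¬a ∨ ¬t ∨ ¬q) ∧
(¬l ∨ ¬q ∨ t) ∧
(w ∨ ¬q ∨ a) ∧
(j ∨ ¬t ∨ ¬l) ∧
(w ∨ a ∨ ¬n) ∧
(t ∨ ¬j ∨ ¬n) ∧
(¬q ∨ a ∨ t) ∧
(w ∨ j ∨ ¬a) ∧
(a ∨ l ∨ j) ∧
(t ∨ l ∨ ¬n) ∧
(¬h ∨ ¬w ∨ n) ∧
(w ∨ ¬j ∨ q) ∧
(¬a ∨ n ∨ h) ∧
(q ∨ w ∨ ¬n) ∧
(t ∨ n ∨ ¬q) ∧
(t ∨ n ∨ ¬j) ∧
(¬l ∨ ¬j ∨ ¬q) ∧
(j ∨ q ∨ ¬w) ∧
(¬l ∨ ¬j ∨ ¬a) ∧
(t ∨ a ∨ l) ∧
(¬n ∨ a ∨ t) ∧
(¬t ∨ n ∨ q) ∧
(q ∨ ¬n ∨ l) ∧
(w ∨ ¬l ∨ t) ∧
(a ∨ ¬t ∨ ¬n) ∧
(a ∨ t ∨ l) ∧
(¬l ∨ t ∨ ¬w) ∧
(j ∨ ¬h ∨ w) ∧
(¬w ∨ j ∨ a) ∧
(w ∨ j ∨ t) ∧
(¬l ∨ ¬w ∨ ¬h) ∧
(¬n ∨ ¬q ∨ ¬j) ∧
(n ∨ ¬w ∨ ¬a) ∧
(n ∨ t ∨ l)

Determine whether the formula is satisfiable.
No

No, the formula is not satisfiable.

No assignment of truth values to the variables can make all 40 clauses true simultaneously.

The formula is UNSAT (unsatisfiable).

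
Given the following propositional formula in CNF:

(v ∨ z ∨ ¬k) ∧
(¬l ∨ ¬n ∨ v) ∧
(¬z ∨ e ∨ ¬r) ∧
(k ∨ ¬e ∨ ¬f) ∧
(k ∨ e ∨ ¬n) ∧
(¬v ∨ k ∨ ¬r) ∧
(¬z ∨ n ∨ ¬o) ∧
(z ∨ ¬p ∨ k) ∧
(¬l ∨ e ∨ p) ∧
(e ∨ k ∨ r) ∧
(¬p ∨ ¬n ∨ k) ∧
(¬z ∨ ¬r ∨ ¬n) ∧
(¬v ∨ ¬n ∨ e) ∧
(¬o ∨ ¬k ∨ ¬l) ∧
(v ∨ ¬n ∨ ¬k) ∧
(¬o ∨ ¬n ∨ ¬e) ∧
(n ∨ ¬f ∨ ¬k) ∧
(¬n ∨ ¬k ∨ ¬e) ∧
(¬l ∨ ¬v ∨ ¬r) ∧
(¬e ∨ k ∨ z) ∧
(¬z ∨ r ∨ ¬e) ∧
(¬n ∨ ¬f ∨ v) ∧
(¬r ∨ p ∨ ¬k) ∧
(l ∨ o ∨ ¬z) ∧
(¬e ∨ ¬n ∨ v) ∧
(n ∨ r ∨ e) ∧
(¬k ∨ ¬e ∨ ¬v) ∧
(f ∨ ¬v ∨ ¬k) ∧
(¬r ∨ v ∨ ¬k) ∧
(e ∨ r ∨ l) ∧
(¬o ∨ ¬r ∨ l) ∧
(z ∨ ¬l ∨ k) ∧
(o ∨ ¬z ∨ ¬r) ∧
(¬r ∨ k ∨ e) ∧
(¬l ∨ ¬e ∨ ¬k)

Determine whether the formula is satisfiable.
No

No, the formula is not satisfiable.

No assignment of truth values to the variables can make all 35 clauses true simultaneously.

The formula is UNSAT (unsatisfiable).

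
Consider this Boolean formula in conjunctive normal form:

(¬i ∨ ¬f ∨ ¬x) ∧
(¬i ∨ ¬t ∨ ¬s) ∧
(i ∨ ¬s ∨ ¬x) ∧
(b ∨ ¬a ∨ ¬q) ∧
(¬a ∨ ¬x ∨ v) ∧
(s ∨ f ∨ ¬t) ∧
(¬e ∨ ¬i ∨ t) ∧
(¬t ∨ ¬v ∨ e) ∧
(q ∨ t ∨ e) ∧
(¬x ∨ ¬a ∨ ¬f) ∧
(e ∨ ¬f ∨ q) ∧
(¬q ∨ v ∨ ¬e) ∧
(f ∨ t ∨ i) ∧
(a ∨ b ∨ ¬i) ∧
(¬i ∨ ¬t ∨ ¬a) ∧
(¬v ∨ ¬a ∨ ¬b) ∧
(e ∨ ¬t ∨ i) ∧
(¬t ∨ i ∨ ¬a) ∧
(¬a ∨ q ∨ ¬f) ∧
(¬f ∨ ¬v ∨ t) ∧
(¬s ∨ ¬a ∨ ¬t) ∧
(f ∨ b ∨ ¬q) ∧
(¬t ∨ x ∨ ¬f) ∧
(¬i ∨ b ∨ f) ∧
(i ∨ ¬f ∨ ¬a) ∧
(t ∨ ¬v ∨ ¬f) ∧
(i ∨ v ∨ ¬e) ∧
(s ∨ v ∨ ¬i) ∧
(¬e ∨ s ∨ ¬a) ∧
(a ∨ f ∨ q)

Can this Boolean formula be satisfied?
Yes

Yes, the formula is satisfiable.

One satisfying assignment is: a=False, i=False, v=True, s=False, t=True, f=True, b=True, q=False, x=True, e=True

Verification: With this assignment, all 30 clauses evaluate to true.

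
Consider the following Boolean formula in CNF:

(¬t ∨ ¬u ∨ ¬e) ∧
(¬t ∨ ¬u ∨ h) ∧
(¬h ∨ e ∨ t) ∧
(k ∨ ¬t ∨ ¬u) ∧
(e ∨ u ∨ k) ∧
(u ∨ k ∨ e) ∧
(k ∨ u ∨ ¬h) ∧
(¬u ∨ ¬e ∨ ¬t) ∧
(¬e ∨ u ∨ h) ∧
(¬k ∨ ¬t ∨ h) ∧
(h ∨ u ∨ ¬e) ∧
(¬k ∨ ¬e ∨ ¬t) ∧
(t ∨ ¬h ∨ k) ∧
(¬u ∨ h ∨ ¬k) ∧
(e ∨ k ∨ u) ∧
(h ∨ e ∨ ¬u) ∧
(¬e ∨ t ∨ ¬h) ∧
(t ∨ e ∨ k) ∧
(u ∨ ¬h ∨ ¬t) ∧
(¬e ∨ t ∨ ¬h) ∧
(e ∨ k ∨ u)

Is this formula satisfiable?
Yes

Yes, the formula is satisfiable.

One satisfying assignment is: h=False, u=False, e=False, t=False, k=True

Verification: With this assignment, all 21 clauses evaluate to true.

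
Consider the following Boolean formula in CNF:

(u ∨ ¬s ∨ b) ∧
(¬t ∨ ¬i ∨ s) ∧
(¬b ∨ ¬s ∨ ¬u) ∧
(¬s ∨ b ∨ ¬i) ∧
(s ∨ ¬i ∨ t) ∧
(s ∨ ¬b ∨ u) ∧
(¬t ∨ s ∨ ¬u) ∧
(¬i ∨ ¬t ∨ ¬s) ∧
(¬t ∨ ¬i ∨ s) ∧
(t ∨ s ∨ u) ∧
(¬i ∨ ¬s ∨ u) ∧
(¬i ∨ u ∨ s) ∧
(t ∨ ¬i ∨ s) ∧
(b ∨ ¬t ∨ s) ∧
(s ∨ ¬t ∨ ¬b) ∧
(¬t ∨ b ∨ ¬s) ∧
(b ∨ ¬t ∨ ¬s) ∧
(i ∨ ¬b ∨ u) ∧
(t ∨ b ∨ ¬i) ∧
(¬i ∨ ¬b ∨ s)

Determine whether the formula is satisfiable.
Yes

Yes, the formula is satisfiable.

One satisfying assignment is: t=False, i=False, s=False, u=True, b=False

Verification: With this assignment, all 20 clauses evaluate to true.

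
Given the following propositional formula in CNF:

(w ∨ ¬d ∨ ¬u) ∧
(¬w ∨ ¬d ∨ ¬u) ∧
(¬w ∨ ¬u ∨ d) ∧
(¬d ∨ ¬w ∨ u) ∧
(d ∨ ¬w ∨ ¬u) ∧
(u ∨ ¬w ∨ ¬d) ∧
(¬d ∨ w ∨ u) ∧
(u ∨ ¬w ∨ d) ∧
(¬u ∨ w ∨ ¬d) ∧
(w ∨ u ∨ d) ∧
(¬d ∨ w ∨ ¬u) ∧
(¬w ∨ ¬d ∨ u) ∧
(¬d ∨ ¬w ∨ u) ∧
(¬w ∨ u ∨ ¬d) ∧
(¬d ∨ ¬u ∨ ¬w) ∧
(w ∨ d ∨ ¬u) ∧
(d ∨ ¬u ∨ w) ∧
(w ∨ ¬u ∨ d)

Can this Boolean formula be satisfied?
No

No, the formula is not satisfiable.

No assignment of truth values to the variables can make all 18 clauses true simultaneously.

The formula is UNSAT (unsatisfiable).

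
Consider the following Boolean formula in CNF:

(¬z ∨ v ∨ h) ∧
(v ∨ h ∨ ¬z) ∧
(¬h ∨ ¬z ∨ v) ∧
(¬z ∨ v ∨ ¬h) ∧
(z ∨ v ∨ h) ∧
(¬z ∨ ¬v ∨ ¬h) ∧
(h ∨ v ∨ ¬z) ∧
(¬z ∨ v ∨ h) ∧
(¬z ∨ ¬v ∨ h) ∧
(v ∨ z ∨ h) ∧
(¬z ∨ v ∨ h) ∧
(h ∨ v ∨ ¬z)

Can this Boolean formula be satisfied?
Yes

Yes, the formula is satisfiable.

One satisfying assignment is: v=True, h=False, z=False

Verification: With this assignment, all 12 clauses evaluate to true.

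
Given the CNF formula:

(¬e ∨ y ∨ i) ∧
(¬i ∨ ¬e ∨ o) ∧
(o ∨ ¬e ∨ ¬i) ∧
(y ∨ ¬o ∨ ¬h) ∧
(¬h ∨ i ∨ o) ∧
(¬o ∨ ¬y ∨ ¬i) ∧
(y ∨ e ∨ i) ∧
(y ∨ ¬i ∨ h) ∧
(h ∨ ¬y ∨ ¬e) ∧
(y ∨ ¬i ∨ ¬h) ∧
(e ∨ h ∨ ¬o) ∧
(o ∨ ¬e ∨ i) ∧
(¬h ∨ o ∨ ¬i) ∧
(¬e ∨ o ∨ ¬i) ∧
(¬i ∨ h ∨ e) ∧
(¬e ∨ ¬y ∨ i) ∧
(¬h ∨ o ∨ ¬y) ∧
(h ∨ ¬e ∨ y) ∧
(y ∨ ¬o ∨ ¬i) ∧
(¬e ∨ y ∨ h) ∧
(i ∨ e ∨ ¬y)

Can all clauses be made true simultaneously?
No

No, the formula is not satisfiable.

No assignment of truth values to the variables can make all 21 clauses true simultaneously.

The formula is UNSAT (unsatisfiable).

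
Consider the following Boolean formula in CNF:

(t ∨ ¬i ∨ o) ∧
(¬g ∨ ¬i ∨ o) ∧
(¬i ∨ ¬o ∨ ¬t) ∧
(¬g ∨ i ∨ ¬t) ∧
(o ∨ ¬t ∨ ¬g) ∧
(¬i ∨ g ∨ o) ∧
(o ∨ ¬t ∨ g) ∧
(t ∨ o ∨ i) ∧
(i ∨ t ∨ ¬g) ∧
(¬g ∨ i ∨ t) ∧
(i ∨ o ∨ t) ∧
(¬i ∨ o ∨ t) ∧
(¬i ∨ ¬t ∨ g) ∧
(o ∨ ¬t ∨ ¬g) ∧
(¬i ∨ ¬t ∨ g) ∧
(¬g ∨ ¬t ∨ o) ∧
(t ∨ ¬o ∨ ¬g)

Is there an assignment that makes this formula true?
Yes

Yes, the formula is satisfiable.

One satisfying assignment is: i=False, o=True, t=False, g=False

Verification: With this assignment, all 17 clauses evaluate to true.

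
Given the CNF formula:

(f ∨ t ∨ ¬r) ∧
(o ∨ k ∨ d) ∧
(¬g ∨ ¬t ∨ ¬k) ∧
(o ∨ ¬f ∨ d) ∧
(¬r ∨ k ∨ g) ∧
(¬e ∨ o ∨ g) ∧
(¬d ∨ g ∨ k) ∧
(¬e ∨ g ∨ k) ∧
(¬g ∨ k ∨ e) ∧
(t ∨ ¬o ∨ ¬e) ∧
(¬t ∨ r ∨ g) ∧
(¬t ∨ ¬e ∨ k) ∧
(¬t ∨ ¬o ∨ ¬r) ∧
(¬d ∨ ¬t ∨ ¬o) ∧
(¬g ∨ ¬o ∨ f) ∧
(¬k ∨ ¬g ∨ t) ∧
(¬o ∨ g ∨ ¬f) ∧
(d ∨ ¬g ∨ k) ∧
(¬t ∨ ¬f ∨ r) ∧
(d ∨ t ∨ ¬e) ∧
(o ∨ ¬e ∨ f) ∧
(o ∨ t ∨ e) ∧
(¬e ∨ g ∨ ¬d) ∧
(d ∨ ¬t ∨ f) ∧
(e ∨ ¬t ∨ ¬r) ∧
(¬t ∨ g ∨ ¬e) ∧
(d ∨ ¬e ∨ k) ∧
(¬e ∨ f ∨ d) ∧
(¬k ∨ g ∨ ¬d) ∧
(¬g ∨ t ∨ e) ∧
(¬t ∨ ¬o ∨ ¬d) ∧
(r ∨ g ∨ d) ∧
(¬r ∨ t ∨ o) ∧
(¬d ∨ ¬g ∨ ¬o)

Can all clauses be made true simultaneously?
Yes

Yes, the formula is satisfiable.

One satisfying assignment is: t=False, r=False, d=True, g=True, o=False, f=True, k=False, e=True

Verification: With this assignment, all 34 clauses evaluate to true.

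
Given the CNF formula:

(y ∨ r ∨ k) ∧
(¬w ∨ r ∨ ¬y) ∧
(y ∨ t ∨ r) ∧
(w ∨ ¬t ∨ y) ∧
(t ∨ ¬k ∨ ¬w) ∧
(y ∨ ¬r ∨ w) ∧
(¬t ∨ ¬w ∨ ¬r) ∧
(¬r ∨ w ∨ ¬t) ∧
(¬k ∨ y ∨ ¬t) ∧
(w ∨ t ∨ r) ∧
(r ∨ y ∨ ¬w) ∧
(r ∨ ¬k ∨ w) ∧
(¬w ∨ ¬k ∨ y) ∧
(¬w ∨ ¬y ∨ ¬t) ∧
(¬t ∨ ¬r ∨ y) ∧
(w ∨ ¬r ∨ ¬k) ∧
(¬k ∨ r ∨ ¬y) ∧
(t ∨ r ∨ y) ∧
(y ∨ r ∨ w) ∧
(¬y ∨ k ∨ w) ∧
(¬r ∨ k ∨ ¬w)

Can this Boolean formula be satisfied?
No

No, the formula is not satisfiable.

No assignment of truth values to the variables can make all 21 clauses true simultaneously.

The formula is UNSAT (unsatisfiable).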